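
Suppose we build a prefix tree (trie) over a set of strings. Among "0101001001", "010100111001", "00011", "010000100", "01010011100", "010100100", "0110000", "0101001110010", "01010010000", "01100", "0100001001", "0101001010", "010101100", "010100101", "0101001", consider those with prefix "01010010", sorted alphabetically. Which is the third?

Words with prefix "01010010", in lexicographic order: "010100100", "01010010000", "0101001001", "010100101", "0101001010"
The 3rd is 0101001001.

0101001001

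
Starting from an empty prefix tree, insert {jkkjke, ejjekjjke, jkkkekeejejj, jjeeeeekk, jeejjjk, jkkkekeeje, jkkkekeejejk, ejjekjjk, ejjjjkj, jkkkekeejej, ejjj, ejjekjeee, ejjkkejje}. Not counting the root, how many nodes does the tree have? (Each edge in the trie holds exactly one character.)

52

Trace insertions, counting only characters that open a new branch:
  "jkkjke" → 6 new (j, k, k, j, k, e)
  "ejjekjjke" → 9 new (e, j, j, e, k, j, j, k, e)
  "jkkkekeejejj" → prefix "jkk" already present; 9 new (k, e, k, e, e, j, e, j, j)
  "jjeeeeekk" → prefix "j" already present; 8 new (j, e, e, e, e, e, k, k)
  "jeejjjk" → prefix "j" already present; 6 new (e, e, j, j, j, k)
  "jkkkekeeje" → prefix "jkkkekeeje" already present; 0 new (none)
  "jkkkekeejejk" → prefix "jkkkekeejej" already present; 1 new (k)
  "ejjekjjk" → prefix "ejjekjjk" already present; 0 new (none)
  "ejjjjkj" → prefix "ejj" already present; 4 new (j, j, k, j)
  "jkkkekeejej" → prefix "jkkkekeejej" already present; 0 new (none)
  "ejjj" → prefix "ejjj" already present; 0 new (none)
  "ejjekjeee" → prefix "ejjekj" already present; 3 new (e, e, e)
  "ejjkkejje" → prefix "ejj" already present; 6 new (k, k, e, j, j, e)
Total nodes = 6 + 9 + 9 + 8 + 6 + 0 + 1 + 0 + 4 + 0 + 0 + 3 + 6 = 52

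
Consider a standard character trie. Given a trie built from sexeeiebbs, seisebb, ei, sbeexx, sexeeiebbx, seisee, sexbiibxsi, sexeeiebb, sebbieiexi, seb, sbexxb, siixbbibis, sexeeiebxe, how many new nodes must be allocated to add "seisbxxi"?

The longest prefix of "seisbxxi" already in the trie is "seis" (length 4).
New nodes needed: |"seisbxxi"| − 4 = 8 − 4 = 4.

4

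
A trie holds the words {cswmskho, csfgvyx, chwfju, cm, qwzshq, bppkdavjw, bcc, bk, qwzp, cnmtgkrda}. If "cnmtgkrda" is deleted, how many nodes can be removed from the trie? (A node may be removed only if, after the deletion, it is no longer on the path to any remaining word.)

8

After clearing the end-marker at "cnmtgkrda", prune upward until reaching a node still needed by another word.
The suffix "nmtgkrda" (8 nodes) is used only by "cnmtgkrda"; the node for "c" still has the child "s", so pruning stops there.
Nodes removed: 8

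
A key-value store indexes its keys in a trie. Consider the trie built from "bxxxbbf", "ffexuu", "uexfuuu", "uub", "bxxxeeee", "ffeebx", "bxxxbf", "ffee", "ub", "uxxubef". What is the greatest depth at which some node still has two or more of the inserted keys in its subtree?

5

Equivalently: take the maximum, over all pairs, of their longest common prefix length.
e.g. "bxxxbbf" and "bxxxbf" share the prefix "bxxxb" of length 5; no pair shares a longer one.
Longest shared-prefix length: 5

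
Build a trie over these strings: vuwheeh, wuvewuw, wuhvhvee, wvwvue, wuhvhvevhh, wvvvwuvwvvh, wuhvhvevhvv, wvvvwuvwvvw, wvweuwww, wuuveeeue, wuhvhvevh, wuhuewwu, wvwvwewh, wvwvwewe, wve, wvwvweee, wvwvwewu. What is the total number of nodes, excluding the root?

66

Insert word by word; a character creates a node only if that edge doesn't already exist:
  "vuwheeh" → 7 new (v, u, w, h, e, e, h)
  "wuvewuw" → 7 new (w, u, v, e, w, u, w)
  "wuhvhvee" → prefix "wu" already present; 6 new (h, v, h, v, e, e)
  "wvwvue" → prefix "w" already present; 5 new (v, w, v, u, e)
  "wuhvhvevhh" → prefix "wuhvhve" already present; 3 new (v, h, h)
  "wvvvwuvwvvh" → prefix "wv" already present; 9 new (v, v, w, u, v, w, v, v, h)
  "wuhvhvevhvv" → prefix "wuhvhvevh" already present; 2 new (v, v)
  "wvvvwuvwvvw" → prefix "wvvvwuvwvv" already present; 1 new (w)
  "wvweuwww" → prefix "wvw" already present; 5 new (e, u, w, w, w)
  "wuuveeeue" → prefix "wu" already present; 7 new (u, v, e, e, e, u, e)
  "wuhvhvevh" → prefix "wuhvhvevh" already present; 0 new (none)
  "wuhuewwu" → prefix "wuh" already present; 5 new (u, e, w, w, u)
  "wvwvwewh" → prefix "wvwv" already present; 4 new (w, e, w, h)
  "wvwvwewe" → prefix "wvwvwew" already present; 1 new (e)
  "wve" → prefix "wv" already present; 1 new (e)
  "wvwvweee" → prefix "wvwvwe" already present; 2 new (e, e)
  "wvwvwewu" → prefix "wvwvwew" already present; 1 new (u)
Total nodes = 7 + 7 + 6 + 5 + 3 + 9 + 2 + 1 + 5 + 7 + 0 + 5 + 4 + 1 + 1 + 2 + 1 = 66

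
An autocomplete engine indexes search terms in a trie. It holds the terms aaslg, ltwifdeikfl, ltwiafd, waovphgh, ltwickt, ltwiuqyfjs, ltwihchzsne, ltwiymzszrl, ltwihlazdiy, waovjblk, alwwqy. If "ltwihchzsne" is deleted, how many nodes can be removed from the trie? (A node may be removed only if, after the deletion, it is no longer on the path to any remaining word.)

6

Walk "ltwihchzsne" from the leaf back toward the root, removing each node that no remaining word uses.
The suffix "chzsne" (6 nodes) is used only by "ltwihchzsne"; the node for "ltwih" still has the child "l", so pruning stops there.
Nodes removed: 6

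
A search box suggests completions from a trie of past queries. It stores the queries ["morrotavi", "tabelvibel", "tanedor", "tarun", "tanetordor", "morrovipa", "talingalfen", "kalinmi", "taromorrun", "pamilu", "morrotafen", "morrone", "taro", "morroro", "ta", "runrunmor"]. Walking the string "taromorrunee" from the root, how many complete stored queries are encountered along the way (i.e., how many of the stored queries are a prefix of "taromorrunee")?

3

Traverse "taromorrunee" character by character; count nodes along the way that are marked as word ends.
Prefixes of the query that are stored words: "ta", "taro", "taromorrun"
Count: 3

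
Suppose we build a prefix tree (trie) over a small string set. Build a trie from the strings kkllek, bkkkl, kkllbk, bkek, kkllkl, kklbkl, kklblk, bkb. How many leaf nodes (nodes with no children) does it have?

Leaves are exactly the stored words that no other stored word extends.
Those words: "bkb", "bkek", "bkkkl", "kklbkl", "kklblk", "kkllbk", "kkllek", "kkllkl"
Leaf count: 8

8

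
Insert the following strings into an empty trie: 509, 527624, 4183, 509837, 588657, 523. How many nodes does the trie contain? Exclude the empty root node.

21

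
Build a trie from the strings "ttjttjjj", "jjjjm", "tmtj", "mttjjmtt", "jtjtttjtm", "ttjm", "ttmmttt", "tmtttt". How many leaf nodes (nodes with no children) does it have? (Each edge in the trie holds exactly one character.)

Leaves are exactly the stored words that no other stored word extends.
Those words: "jjjjm", "jtjtttjtm", "mttjjmtt", "tmtj", "tmtttt", "ttjm", "ttjttjjj", "ttmmttt"
Leaf count: 8

8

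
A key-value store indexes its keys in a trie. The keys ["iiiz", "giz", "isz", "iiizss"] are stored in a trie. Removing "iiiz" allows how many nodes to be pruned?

0

Walk "iiiz" from the leaf back toward the root, removing each node that no remaining word uses.
Every node on "iiiz" is still needed (e.g. by "iiizss"), so nothing is freed.
Nodes removed: 0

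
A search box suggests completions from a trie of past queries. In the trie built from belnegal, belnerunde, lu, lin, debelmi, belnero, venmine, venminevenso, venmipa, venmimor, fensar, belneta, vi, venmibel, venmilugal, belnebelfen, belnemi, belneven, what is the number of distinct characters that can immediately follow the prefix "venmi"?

Follow the path "venmi" to its node, then look at its outgoing edges.
Characters that immediately follow "venmi" among the stored strings: {b, l, m, n, p}.
That node has 5 child edges.

5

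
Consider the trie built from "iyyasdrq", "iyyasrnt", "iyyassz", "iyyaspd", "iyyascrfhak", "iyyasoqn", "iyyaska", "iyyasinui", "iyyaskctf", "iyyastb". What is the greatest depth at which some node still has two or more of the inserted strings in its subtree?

Equivalently: take the maximum, over all pairs, of their longest common prefix length.
"iyyaska" and "iyyaskctf" agree on "iyyask" (6 characters) before diverging; nothing deeper is shared.
Longest shared-prefix length: 6

6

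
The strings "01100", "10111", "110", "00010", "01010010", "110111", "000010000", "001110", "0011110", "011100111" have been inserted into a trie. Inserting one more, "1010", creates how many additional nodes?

1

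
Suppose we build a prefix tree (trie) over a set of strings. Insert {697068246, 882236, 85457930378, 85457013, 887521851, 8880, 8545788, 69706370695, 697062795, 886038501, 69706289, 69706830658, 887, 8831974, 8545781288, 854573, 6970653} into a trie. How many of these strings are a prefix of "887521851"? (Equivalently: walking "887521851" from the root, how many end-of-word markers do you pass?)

Traverse "887521851" character by character; count nodes along the way that are marked as word ends.
Prefixes of the query that are stored words: "887", "887521851"
Count: 2

2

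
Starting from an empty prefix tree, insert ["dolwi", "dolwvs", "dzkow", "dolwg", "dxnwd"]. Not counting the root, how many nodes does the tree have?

Trace insertions, counting only characters that open a new branch:
  "dolwi" → 5 new (d, o, l, w, i)
  "dolwvs" → prefix "dolw" already present; 2 new (v, s)
  "dzkow" → prefix "d" already present; 4 new (z, k, o, w)
  "dolwg" → prefix "dolw" already present; 1 new (g)
  "dxnwd" → prefix "d" already present; 4 new (x, n, w, d)
Total nodes = 5 + 2 + 4 + 1 + 4 = 16

16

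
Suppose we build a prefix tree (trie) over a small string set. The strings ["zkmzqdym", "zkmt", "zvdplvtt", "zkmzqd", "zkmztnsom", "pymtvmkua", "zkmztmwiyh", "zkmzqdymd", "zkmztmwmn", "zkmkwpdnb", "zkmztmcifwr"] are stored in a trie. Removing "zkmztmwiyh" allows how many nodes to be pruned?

After clearing the end-marker at "zkmztmwiyh", prune upward until reaching a node still needed by another word.
The suffix "iyh" (3 nodes) is used only by "zkmztmwiyh"; the node for "zkmztmw" still has the child "m", so pruning stops there.
Nodes removed: 3

3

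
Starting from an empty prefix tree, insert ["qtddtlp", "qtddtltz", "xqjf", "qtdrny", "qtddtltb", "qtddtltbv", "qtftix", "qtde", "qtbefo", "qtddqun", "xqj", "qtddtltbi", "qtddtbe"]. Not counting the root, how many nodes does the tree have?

Trie structure (* marks end of a word):
(root)
├─ q
│  └─ t
│     ├─ b
│     │  └─ e
│     │     └─ f
│     │        └─ o *
│     ├─ d
│     │  ├─ d
│     │  │  ├─ q
│     │  │  │  └─ u
│     │  │  │     └─ n *
│     │  │  └─ t
│     │  │     ├─ b
│     │  │     │  └─ e *
│     │  │     └─ l
│     │  │        ├─ p *
│     │  │        └─ t
│     │  │           ├─ b *
│     │  │           │  ├─ i *
│     │  │           │  └─ v *
│     │  │           └─ z *
│     │  ├─ e *
│     │  └─ r
│     │     └─ n
│     │        └─ y *
│     └─ f
│        └─ t
│           └─ i
│              └─ x *
└─ x
   └─ q
      └─ j *
         └─ f *
Counting every labelled node above: 33.

33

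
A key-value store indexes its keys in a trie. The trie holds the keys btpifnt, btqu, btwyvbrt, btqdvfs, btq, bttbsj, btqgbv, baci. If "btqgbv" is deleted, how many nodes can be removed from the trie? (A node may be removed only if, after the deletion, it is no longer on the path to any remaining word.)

3

After clearing the end-marker at "btqgbv", prune upward until reaching a node still needed by another word.
The suffix "gbv" (3 nodes) is used only by "btqgbv"; the node for "btq" still has the child "u", so pruning stops there.
Nodes removed: 3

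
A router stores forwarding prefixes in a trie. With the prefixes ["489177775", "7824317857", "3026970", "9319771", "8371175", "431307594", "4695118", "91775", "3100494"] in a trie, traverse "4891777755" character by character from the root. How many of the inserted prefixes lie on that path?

1

Traverse "4891777755" character by character; count nodes along the way that are marked as word ends.
Prefixes of the query that are stored words: "489177775"
Count: 1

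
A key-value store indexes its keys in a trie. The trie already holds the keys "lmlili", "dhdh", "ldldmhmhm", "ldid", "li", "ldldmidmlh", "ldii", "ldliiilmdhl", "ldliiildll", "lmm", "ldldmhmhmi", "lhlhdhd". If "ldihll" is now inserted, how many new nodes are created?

The longest prefix of "ldihll" already in the trie is "ldi" (length 3).
New nodes needed: |"ldihll"| − 3 = 6 − 3 = 3.

3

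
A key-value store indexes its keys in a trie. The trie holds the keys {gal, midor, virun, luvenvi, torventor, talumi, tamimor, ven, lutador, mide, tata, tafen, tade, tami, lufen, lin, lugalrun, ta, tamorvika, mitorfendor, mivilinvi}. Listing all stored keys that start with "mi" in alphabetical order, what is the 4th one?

Filter for "mi…" and sort: "mide", "midor", "mitorfendor", "mivilinvi"
The 4th is mivilinvi.

mivilinvi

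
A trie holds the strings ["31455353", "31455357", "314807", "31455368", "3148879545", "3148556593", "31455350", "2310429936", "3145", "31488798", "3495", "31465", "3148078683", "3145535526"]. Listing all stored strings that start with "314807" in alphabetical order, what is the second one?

DFS of the "314807" subtree visits, in order: "314807", "3148078683"
The 2nd is 3148078683.

3148078683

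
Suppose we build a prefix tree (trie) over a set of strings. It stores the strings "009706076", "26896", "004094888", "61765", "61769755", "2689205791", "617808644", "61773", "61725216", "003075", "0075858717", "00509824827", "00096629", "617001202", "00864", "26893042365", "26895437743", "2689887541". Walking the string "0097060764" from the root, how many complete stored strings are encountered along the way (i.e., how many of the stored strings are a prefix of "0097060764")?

Check each prefix of "0097060764" against the stored set — each match is an end-marker on the path.
Prefixes of the query that are stored words: "009706076"
Count: 1

1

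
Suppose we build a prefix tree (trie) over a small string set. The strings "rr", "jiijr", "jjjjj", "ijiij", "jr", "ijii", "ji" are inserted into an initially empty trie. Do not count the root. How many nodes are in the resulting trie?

For each word, the new-node count is its length minus the longest prefix already in the trie:
  "rr" → 2 new (r, r)
  "jiijr" → 5 new (j, i, i, j, r)
  "jjjjj" → prefix "j" already present; 4 new (j, j, j, j)
  "ijiij" → 5 new (i, j, i, i, j)
  "jr" → prefix "j" already present; 1 new (r)
  "ijii" → prefix "ijii" already present; 0 new (none)
  "ji" → prefix "ji" already present; 0 new (none)
Total nodes = 2 + 5 + 4 + 5 + 1 + 0 + 0 = 17

17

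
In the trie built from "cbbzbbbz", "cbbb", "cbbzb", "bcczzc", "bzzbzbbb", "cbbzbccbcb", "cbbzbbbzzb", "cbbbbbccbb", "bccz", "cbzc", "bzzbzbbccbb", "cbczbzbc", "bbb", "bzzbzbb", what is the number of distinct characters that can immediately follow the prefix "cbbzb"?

2

Follow the path "cbbzb" to its node, then look at its outgoing edges.
Distinct next characters after "cbbzb": b, c.
That node has 2 child edges.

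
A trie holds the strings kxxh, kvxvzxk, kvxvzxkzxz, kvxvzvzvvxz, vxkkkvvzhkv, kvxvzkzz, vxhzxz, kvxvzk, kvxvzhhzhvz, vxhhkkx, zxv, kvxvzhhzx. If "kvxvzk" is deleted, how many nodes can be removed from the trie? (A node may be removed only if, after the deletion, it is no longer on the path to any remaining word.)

0

Walk "kvxvzk" from the leaf back toward the root, removing each node that no remaining word uses.
Every node on "kvxvzk" is still needed (e.g. by "kvxvzkzz"), so nothing is freed.
Nodes removed: 0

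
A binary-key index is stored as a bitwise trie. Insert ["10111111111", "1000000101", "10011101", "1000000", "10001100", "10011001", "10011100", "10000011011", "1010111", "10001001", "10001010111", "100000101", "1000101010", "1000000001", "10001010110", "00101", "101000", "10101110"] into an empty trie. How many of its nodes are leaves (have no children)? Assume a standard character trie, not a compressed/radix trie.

Leaves are exactly the stored words that no other stored word extends.
Those words: "00101", "1000000001", "1000000101", "100000101", "10000011011", "10001001", "1000101010", "10001010110", "10001010111", "10001100", "10011001", "10011100", "10011101", "101000", "10101110", "10111111111"
Leaf count: 16

16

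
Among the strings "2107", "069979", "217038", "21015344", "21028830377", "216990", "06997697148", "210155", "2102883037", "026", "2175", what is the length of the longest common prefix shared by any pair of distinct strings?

Look for the deepest trie node that still has at least two words in its subtree.
"2102883037" and "21028830377" agree on "2102883037" (10 characters) before diverging; nothing deeper is shared.
Longest shared-prefix length: 10

10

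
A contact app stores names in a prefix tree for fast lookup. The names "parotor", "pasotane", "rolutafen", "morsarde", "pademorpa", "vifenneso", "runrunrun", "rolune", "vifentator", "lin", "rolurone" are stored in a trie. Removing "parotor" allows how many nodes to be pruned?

After clearing the end-marker at "parotor", prune upward until reaching a node still needed by another word.
The suffix "rotor" (5 nodes) is used only by "parotor"; the node for "pa" still has the child "s", so pruning stops there.
Nodes removed: 5

5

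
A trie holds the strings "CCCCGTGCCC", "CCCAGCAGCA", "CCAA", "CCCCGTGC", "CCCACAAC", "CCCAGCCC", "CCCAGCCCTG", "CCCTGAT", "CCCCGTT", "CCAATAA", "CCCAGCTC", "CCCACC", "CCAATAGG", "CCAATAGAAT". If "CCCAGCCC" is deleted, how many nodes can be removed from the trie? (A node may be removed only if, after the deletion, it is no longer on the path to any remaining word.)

After clearing the end-marker at "CCCAGCCC", prune upward until reaching a node still needed by another word.
Every node on "CCCAGCCC" is still needed (e.g. by "CCCAGCCCTG"), so nothing is freed.
Nodes removed: 0

0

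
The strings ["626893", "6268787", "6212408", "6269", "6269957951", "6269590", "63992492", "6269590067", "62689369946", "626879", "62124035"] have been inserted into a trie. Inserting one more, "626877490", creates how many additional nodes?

"62687" is already a path in the trie; the remaining "7490" must be added.
So 9 − 5 = 4 new nodes.

4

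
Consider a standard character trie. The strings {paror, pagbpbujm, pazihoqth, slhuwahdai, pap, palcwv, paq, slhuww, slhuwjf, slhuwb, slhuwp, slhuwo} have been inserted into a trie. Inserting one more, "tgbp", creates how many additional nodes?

No existing word starts with "t", so every character of "tgbp" needs a new node.
4 − 0 = 4 new nodes.

4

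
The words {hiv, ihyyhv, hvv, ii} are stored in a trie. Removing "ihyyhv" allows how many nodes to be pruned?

A node on "ihyyhv"'s path can go only if nothing else ends at it or branches off below it.
The suffix "hyyhv" (5 nodes) is used only by "ihyyhv"; the node for "i" still has the child "i", so pruning stops there.
Nodes removed: 5

5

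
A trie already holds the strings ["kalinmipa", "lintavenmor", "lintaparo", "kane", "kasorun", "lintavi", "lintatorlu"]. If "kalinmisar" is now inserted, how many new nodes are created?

3

Walking "kalinmisar" from the root, the first 7 characters ("kalinmi") follow existing edges; "s" is the first miss.
New nodes needed: |"kalinmisar"| − 7 = 10 − 7 = 3.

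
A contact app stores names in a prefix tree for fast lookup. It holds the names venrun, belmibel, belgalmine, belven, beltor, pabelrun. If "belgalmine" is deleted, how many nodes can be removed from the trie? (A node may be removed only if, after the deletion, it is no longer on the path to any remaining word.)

7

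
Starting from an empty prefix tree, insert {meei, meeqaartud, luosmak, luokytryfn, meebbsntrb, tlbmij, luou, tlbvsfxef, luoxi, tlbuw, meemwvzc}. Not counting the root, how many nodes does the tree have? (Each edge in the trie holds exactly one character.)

54

Count nodes per top-level branch (shared prefixes stored once):
  'l'-branch (luokytryfn, luosmak, luou, luoxi): 17 nodes
  'm'-branch (meebbsntrb, meei, meemwvzc, meeqaartud): 23 nodes
  't'-branch (tlbmij, tlbuw, tlbvsfxef): 14 nodes
Sum: 54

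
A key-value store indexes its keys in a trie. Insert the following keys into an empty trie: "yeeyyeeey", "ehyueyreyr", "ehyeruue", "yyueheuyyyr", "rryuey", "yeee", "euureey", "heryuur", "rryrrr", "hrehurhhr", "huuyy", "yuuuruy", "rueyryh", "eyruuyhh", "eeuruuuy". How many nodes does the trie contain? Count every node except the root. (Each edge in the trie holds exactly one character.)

95

Insert word by word; a character creates a node only if that edge doesn't already exist:
  "yeeyyeeey" → 9 new (y, e, e, y, y, e, e, e, y)
  "ehyueyreyr" → 10 new (e, h, y, u, e, y, r, e, y, r)
  "ehyeruue" → prefix "ehy" already present; 5 new (e, r, u, u, e)
  "yyueheuyyyr" → prefix "y" already present; 10 new (y, u, e, h, e, u, y, y, y, r)
  "rryuey" → 6 new (r, r, y, u, e, y)
  "yeee" → prefix "yee" already present; 1 new (e)
  "euureey" → prefix "e" already present; 6 new (u, u, r, e, e, y)
  "heryuur" → 7 new (h, e, r, y, u, u, r)
  "rryrrr" → prefix "rry" already present; 3 new (r, r, r)
  "hrehurhhr" → prefix "h" already present; 8 new (r, e, h, u, r, h, h, r)
  "huuyy" → prefix "h" already present; 4 new (u, u, y, y)
  "yuuuruy" → prefix "y" already present; 6 new (u, u, u, r, u, y)
  "rueyryh" → prefix "r" already present; 6 new (u, e, y, r, y, h)
  "eyruuyhh" → prefix "e" already present; 7 new (y, r, u, u, y, h, h)
  "eeuruuuy" → prefix "e" already present; 7 new (e, u, r, u, u, u, y)
Total nodes = 9 + 10 + 5 + 10 + 6 + 1 + 6 + 7 + 3 + 8 + 4 + 6 + 6 + 7 + 7 = 95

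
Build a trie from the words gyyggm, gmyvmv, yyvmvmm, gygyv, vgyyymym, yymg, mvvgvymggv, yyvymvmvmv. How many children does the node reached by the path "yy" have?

2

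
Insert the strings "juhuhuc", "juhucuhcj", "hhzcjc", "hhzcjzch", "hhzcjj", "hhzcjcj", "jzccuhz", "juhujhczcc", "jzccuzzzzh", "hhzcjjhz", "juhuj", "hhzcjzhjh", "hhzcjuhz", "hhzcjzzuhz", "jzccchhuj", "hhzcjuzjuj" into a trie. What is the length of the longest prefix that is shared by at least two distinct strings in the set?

The deepest shared node is where two words last agree before diverging.
e.g. "hhzcjc" and "hhzcjcj" share the prefix "hhzcjc" of length 6; no pair shares a longer one.
Longest shared-prefix length: 6

6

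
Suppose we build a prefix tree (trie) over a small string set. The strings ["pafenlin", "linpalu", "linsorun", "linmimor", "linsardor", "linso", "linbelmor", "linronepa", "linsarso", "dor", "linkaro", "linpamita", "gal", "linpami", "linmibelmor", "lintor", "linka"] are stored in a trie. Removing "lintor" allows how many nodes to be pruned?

After clearing the end-marker at "lintor", prune upward until reaching a node still needed by another word.
The suffix "tor" (3 nodes) is used only by "lintor"; the node for "lin" still has the child "p", so pruning stops there.
Nodes removed: 3

3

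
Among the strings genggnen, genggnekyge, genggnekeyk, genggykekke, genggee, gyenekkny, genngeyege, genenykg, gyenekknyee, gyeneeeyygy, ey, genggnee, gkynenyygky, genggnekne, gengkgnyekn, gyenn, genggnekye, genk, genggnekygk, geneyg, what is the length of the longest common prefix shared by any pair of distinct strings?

10

The deepest shared node is where two words last agree before diverging.
"genggnekyge" and "genggnekygk" agree on "genggnekyg" (10 characters) before diverging; nothing deeper is shared.
Longest shared-prefix length: 10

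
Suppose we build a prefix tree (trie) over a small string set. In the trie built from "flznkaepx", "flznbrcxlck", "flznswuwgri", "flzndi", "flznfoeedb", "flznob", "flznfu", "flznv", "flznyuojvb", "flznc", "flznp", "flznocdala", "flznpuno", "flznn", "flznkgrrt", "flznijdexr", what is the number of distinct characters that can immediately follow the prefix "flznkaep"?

The children of the "flznkaep" node are the distinct next characters among strings starting with "flznkaep".
Characters that immediately follow "flznkaep" among the stored strings: {x}.
That node has 1 child edge.

1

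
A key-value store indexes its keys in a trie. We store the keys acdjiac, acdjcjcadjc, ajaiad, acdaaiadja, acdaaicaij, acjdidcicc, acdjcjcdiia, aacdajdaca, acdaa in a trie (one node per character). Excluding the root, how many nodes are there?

Trace insertions, counting only characters that open a new branch:
  "acdjiac" → 7 new (a, c, d, j, i, a, c)
  "acdjcjcadjc" → prefix "acdj" already present; 7 new (c, j, c, a, d, j, c)
  "ajaiad" → prefix "a" already present; 5 new (j, a, i, a, d)
  "acdaaiadja" → prefix "acd" already present; 7 new (a, a, i, a, d, j, a)
  "acdaaicaij" → prefix "acdaai" already present; 4 new (c, a, i, j)
  "acjdidcicc" → prefix "ac" already present; 8 new (j, d, i, d, c, i, c, c)
  "acdjcjcdiia" → prefix "acdjcjc" already present; 4 new (d, i, i, a)
  "aacdajdaca" → prefix "a" already present; 9 new (a, c, d, a, j, d, a, c, a)
  "acdaa" → prefix "acdaa" already present; 0 new (none)
Total nodes = 7 + 7 + 5 + 7 + 4 + 8 + 4 + 9 + 0 = 51

51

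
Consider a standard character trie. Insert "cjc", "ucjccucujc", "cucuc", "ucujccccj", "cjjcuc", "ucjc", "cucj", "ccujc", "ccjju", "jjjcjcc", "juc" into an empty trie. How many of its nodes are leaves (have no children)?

A leaf is a node with no children — equivalently, the end of a word that is not a proper prefix of any other stored word.
Those words: "ccjju", "ccujc", "cjc", "cjjcuc", "cucj", "cucuc", "jjjcjcc", "juc", "ucjccucujc", "ucujccccj"
Leaf count: 10

10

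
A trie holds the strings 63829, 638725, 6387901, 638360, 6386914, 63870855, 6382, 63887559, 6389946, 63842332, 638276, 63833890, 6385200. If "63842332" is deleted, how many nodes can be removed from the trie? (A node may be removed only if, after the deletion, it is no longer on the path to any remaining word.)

5

After clearing the end-marker at "63842332", prune upward until reaching a node still needed by another word.
The suffix "42332" (5 nodes) is used only by "63842332"; the node for "638" still has the child "2", so pruning stops there.
Nodes removed: 5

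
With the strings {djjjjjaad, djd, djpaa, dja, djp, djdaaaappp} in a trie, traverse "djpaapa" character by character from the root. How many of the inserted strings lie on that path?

Traverse "djpaapa" character by character; count nodes along the way that are marked as word ends.
Prefixes of the query that are stored words: "djp", "djpaa"
Count: 2

2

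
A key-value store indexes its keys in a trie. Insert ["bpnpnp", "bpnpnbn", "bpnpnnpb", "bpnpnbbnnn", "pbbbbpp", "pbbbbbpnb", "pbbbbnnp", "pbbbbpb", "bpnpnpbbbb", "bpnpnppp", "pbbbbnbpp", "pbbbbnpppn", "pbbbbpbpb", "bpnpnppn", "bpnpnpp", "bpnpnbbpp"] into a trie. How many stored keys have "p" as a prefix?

7

Traverse to the node for "p", then collect every word in that subtree.
Matches: "pbbbbbpnb", "pbbbbnbpp", "pbbbbnnp", "pbbbbnpppn", "pbbbbpb", "pbbbbpbpb", "pbbbbpp"
Count: 7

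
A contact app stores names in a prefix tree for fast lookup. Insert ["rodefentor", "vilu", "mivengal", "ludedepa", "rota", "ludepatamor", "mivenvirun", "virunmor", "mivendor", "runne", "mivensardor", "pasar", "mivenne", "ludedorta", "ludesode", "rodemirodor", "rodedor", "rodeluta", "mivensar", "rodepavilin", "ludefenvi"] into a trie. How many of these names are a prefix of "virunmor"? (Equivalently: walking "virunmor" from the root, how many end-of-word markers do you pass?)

1

Walk "virunmor" from the root; an end-of-word marker is hit whenever a stored word is a prefix of "virunmor".
Prefixes of the query that are stored words: "virunmor"
Count: 1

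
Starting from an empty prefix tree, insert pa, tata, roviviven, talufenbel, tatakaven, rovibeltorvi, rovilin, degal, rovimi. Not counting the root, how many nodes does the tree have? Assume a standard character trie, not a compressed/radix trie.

Insert word by word; a character creates a node only if that edge doesn't already exist:
  "pa" → 2 new (p, a)
  "tata" → 4 new (t, a, t, a)
  "roviviven" → 9 new (r, o, v, i, v, i, v, e, n)
  "talufenbel" → prefix "ta" already present; 8 new (l, u, f, e, n, b, e, l)
  "tatakaven" → prefix "tata" already present; 5 new (k, a, v, e, n)
  "rovibeltorvi" → prefix "rovi" already present; 8 new (b, e, l, t, o, r, v, i)
  "rovilin" → prefix "rovi" already present; 3 new (l, i, n)
  "degal" → 5 new (d, e, g, a, l)
  "rovimi" → prefix "rovi" already present; 2 new (m, i)
Total nodes = 2 + 4 + 9 + 8 + 5 + 8 + 3 + 5 + 2 = 46

46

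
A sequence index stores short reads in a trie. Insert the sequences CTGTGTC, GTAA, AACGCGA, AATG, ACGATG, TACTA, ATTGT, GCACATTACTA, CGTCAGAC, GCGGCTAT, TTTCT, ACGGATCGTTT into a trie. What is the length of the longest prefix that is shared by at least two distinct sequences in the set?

3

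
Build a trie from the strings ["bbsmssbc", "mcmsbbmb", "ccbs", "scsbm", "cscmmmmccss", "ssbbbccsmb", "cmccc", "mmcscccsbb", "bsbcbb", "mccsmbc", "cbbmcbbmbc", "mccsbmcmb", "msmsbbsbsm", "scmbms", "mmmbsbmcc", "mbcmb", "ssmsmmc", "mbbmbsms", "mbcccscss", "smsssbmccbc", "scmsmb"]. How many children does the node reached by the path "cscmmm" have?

Follow the path "cscmmm" to its node, then look at its outgoing edges.
Distinct next characters after "cscmmm": m.
That node has 1 child edge.

1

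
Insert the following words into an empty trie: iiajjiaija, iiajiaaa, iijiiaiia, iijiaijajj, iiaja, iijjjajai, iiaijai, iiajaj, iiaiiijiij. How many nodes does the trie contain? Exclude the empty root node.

45

Trace insertions, counting only characters that open a new branch:
  "iiajjiaija" → 10 new (i, i, a, j, j, i, a, i, j, a)
  "iiajiaaa" → prefix "iiaj" already present; 4 new (i, a, a, a)
  "iijiiaiia" → prefix "ii" already present; 7 new (j, i, i, a, i, i, a)
  "iijiaijajj" → prefix "iiji" already present; 6 new (a, i, j, a, j, j)
  "iiaja" → prefix "iiaj" already present; 1 new (a)
  "iijjjajai" → prefix "iij" already present; 6 new (j, j, a, j, a, i)
  "iiaijai" → prefix "iia" already present; 4 new (i, j, a, i)
  "iiajaj" → prefix "iiaja" already present; 1 new (j)
  "iiaiiijiij" → prefix "iiai" already present; 6 new (i, i, j, i, i, j)
Total nodes = 10 + 4 + 7 + 6 + 1 + 6 + 4 + 1 + 6 = 45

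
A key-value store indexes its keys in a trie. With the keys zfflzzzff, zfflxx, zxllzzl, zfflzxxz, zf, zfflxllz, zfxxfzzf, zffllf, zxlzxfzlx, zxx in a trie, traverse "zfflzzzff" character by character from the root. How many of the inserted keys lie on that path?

Walk "zfflzzzff" from the root; an end-of-word marker is hit whenever a stored word is a prefix of "zfflzzzff".
Prefixes of the query that are stored words: "zf", "zfflzzzff"
Count: 2

2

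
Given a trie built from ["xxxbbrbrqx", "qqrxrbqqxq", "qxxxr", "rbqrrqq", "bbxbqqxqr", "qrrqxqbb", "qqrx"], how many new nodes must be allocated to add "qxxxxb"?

"qxxx" is already a path in the trie; the remaining "xb" must be added.
New nodes needed: |"qxxxxb"| − 4 = 6 − 4 = 2.

2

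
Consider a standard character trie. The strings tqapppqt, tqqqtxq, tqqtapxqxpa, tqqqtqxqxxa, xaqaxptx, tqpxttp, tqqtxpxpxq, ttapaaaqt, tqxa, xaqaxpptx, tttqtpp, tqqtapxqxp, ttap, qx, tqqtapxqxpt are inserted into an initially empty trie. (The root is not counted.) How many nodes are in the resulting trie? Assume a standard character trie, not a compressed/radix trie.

Insert word by word; a character creates a node only if that edge doesn't already exist:
  "tqapppqt" → 8 new (t, q, a, p, p, p, q, t)
  "tqqqtxq" → prefix "tq" already present; 5 new (q, q, t, x, q)
  "tqqtapxqxpa" → prefix "tqq" already present; 8 new (t, a, p, x, q, x, p, a)
  "tqqqtqxqxxa" → prefix "tqqqt" already present; 6 new (q, x, q, x, x, a)
  "xaqaxptx" → 8 new (x, a, q, a, x, p, t, x)
  "tqpxttp" → prefix "tq" already present; 5 new (p, x, t, t, p)
  "tqqtxpxpxq" → prefix "tqqt" already present; 6 new (x, p, x, p, x, q)
  "ttapaaaqt" → prefix "t" already present; 8 new (t, a, p, a, a, a, q, t)
  "tqxa" → prefix "tq" already present; 2 new (x, a)
  "xaqaxpptx" → prefix "xaqaxp" already present; 3 new (p, t, x)
  "tttqtpp" → prefix "tt" already present; 5 new (t, q, t, p, p)
  "tqqtapxqxp" → prefix "tqqtapxqxp" already present; 0 new (none)
  "ttap" → prefix "ttap" already present; 0 new (none)
  "qx" → 2 new (q, x)
  "tqqtapxqxpt" → prefix "tqqtapxqxp" already present; 1 new (t)
Total nodes = 8 + 5 + 8 + 6 + 8 + 5 + 6 + 8 + 2 + 3 + 5 + 0 + 0 + 2 + 1 = 67

67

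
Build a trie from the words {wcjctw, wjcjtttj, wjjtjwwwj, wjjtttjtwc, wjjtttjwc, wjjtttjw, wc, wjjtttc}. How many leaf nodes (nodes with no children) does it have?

6

Leaves are exactly the stored words that no other stored word extends.
Those words: "wcjctw", "wjcjtttj", "wjjtjwwwj", "wjjtttc", "wjjtttjtwc", "wjjtttjwc"
Leaf count: 6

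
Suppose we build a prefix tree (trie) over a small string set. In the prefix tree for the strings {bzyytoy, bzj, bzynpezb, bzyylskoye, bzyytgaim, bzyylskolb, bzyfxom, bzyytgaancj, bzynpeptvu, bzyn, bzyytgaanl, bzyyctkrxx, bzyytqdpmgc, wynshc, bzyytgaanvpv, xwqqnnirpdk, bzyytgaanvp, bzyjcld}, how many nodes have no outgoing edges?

16

Leaves are exactly the stored words that no other stored word extends.
Those words: "bzj", "bzyfxom", "bzyjcld", "bzynpeptvu", "bzynpezb", "bzyyctkrxx", "bzyylskolb", "bzyylskoye", "bzyytgaancj", "bzyytgaanl", "bzyytgaanvpv", "bzyytgaim", "bzyytoy", "bzyytqdpmgc", "wynshc", "xwqqnnirpdk"
Leaf count: 16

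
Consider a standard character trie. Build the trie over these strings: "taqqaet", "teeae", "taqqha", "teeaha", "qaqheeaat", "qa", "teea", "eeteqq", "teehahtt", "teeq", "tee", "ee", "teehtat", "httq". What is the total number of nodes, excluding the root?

43

Trace insertions, counting only characters that open a new branch:
  "taqqaet" → 7 new (t, a, q, q, a, e, t)
  "teeae" → prefix "t" already present; 4 new (e, e, a, e)
  "taqqha" → prefix "taqq" already present; 2 new (h, a)
  "teeaha" → prefix "teea" already present; 2 new (h, a)
  "qaqheeaat" → 9 new (q, a, q, h, e, e, a, a, t)
  "qa" → prefix "qa" already present; 0 new (none)
  "teea" → prefix "teea" already present; 0 new (none)
  "eeteqq" → 6 new (e, e, t, e, q, q)
  "teehahtt" → prefix "tee" already present; 5 new (h, a, h, t, t)
  "teeq" → prefix "tee" already present; 1 new (q)
  "tee" → prefix "tee" already present; 0 new (none)
  "ee" → prefix "ee" already present; 0 new (none)
  "teehtat" → prefix "teeh" already present; 3 new (t, a, t)
  "httq" → 4 new (h, t, t, q)
Total nodes = 7 + 4 + 2 + 2 + 9 + 0 + 0 + 6 + 5 + 1 + 0 + 0 + 3 + 4 = 43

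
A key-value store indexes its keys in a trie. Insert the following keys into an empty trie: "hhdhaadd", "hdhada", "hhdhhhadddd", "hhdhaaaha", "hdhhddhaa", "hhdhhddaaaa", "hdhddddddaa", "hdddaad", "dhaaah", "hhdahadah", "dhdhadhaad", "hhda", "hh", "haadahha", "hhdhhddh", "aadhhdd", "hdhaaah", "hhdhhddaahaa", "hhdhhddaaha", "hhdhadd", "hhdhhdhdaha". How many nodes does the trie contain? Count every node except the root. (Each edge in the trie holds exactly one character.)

Trace insertions, counting only characters that open a new branch:
  "hhdhaadd" → 8 new (h, h, d, h, a, a, d, d)
  "hdhada" → prefix "h" already present; 5 new (d, h, a, d, a)
  "hhdhhhadddd" → prefix "hhdh" already present; 7 new (h, h, a, d, d, d, d)
  "hhdhaaaha" → prefix "hhdhaa" already present; 3 new (a, h, a)
  "hdhhddhaa" → prefix "hdh" already present; 6 new (h, d, d, h, a, a)
  "hhdhhddaaaa" → prefix "hhdhh" already present; 6 new (d, d, a, a, a, a)
  "hdhddddddaa" → prefix "hdh" already present; 8 new (d, d, d, d, d, d, a, a)
  "hdddaad" → prefix "hd" already present; 5 new (d, d, a, a, d)
  "dhaaah" → 6 new (d, h, a, a, a, h)
  "hhdahadah" → prefix "hhd" already present; 6 new (a, h, a, d, a, h)
  "dhdhadhaad" → prefix "dh" already present; 8 new (d, h, a, d, h, a, a, d)
  "hhda" → prefix "hhda" already present; 0 new (none)
  "hh" → prefix "hh" already present; 0 new (none)
  "haadahha" → prefix "h" already present; 7 new (a, a, d, a, h, h, a)
  "hhdhhddh" → prefix "hhdhhdd" already present; 1 new (h)
  "aadhhdd" → 7 new (a, a, d, h, h, d, d)
  "hdhaaah" → prefix "hdha" already present; 3 new (a, a, h)
  "hhdhhddaahaa" → prefix "hhdhhddaa" already present; 3 new (h, a, a)
  "hhdhhddaaha" → prefix "hhdhhddaaha" already present; 0 new (none)
  "hhdhadd" → prefix "hhdha" already present; 2 new (d, d)
  "hhdhhdhdaha" → prefix "hhdhhd" already present; 5 new (h, d, a, h, a)
Total nodes = 8 + 5 + 7 + 3 + 6 + 6 + 8 + 5 + 6 + 6 + 8 + 0 + 0 + 7 + 1 + 7 + 3 + 3 + 0 + 2 + 5 = 96

96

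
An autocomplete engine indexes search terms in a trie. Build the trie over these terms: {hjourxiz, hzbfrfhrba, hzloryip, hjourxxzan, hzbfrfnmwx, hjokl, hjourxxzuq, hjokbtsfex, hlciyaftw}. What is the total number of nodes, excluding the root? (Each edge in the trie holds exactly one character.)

Count nodes per top-level branch (shared prefixes stored once):
  'h'-branch (hjokbtsfex, hjokl, hjourxiz, hjourxxzan, hjourxxzuq, hlciyaftw, hzbfrfhrba, hzbfrfnmwx, hzloryip): 49 nodes
Sum: 49

49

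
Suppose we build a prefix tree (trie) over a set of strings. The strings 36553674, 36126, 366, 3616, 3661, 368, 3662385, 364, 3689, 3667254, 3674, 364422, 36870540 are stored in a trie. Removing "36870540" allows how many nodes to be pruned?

After clearing the end-marker at "36870540", prune upward until reaching a node still needed by another word.
The suffix "70540" (5 nodes) is used only by "36870540"; the node for "368" still has the child "9", so pruning stops there.
Nodes removed: 5

5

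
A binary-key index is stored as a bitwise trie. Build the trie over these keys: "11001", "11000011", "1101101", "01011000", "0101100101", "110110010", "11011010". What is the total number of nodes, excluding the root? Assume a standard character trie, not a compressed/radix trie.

Count nodes per top-level branch (shared prefixes stored once):
  '0'-branch (01011000, 0101100101): 11 nodes
  '1'-branch (11000011, 11001, 110110010, 1101101, 11011010): 17 nodes
Sum: 28

28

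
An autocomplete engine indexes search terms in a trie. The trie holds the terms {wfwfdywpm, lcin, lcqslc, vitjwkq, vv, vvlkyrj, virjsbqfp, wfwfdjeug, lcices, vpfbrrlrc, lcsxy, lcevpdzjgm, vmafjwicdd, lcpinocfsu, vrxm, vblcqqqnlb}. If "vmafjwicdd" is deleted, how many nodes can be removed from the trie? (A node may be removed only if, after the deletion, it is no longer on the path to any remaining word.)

9

A node on "vmafjwicdd"'s path can go only if nothing else ends at it or branches off below it.
The suffix "mafjwicdd" (9 nodes) is used only by "vmafjwicdd"; the node for "v" still has the child "i", so pruning stops there.
Nodes removed: 9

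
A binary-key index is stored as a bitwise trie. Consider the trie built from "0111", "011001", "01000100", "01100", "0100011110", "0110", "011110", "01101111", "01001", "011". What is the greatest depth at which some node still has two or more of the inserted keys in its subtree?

Look for the deepest trie node that still has at least two words in its subtree.
e.g. "01000100" and "0100011110" share the prefix "010001" of length 6; no pair shares a longer one.
Longest shared-prefix length: 6

6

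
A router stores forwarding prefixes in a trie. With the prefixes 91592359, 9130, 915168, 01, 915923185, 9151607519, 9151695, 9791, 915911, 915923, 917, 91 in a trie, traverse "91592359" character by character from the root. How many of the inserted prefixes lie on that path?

Walk "91592359" from the root; an end-of-word marker is hit whenever a stored word is a prefix of "91592359".
Prefixes of the query that are stored words: "91", "915923", "91592359"
Count: 3

3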